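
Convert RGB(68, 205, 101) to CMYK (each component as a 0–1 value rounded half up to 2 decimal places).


R'=68/255≈0.2667, G'=205/255≈0.8039, B'=101/255≈0.3961
K = 1 - max(R',G',B') = 1 - 205/255 = 50/255 = 0.19607… → 0.20
(1-R'-K)/(1-K) simplifies to (max-R)/max with max = 205:
C = (205-68)/205 = 137/205 = 0.66829… → 0.67
M = (205-205)/205 = 0/205 = 0 → 0.00
Y = (205-101)/205 = 104/205 = 0.50731… → 0.51
= CMYK(0.67, 0.00, 0.51, 0.20)


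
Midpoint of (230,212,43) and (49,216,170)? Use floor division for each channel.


Midpoint: each channel = ⌊(C₁+C₂)/2⌋
R: ⌊(230+49)/2⌋ = 139
G: ⌊(212+216)/2⌋ = 214
B: ⌊(43+170)/2⌋ = 106
= RGB(139, 214, 106)


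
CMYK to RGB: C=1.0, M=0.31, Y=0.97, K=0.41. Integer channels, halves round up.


R = 255 × (1-C) × (1-K) = 255 × 0.00 × 0.59 = 0
G = 255 × (1-M) × (1-K) = 255 × 0.69 × 0.59 = 103.8105 → 104
B = 255 × (1-Y) × (1-K) = 255 × 0.03 × 0.59 = 4.5135 → 5
= RGB(0, 104, 5)


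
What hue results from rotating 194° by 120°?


New hue = (H + rotation) mod 360
New hue = (194 + 120) mod 360
= 314 mod 360
= 314°


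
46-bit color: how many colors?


Colors = 2^bits = 2^46
= 70,368,744,177,664 colors


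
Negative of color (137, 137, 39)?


Invert: (255-R, 255-G, 255-B)
R: 255-137 = 118
G: 255-137 = 118
B: 255-39 = 216
= RGB(118, 118, 216)


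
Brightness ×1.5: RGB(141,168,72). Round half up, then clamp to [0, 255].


Multiply each channel by 1.5, round half up, clamp to [0, 255]
R: 141×1.5 = 211.5 → round → 212
G: 168×1.5 = 252
B: 72×1.5 = 108
= RGB(212, 252, 108)


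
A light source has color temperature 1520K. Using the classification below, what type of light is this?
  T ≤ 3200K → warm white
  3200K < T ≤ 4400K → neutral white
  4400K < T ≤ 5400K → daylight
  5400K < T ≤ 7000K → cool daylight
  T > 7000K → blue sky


Temperature: 1520K
1520K ≤ 3200K → warm white
Classification: warm white


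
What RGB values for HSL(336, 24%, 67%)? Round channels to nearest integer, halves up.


H=336°, S=0.24, L=0.67
C = (1-|2L-1|)×S = (1-|0.34|)×0.24 = 0.1584
H' = H/60 = 336/60 ≈ 5.6000; X = C×(1-|H' mod 2 - 1|) = 0.06336
m = L - C/2 = 0.67 - 0.0792 = 0.5908
Sector ⌊H'⌋ = 5 → (R',G',B') = (0.1584, 0.0, 0.06336)
RGB = ((R'+m)×255, (G'+m)×255, (B'+m)×255) = (191.046, 150.654, 166.8108)
Round half up → RGB(191, 151, 167)


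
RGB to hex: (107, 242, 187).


R = 107 → 6B (hex)
G = 242 → F2 (hex)
B = 187 → BB (hex)
Hex = #6BF2BB


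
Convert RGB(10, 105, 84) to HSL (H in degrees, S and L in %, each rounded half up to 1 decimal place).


Normalize: R'=10/255≈0.0392, G'=105/255≈0.4118, B'=84/255≈0.3294
Max=105/255, Min=10/255, Δ=Max-Min=95/255
L = (Max+Min)/2 = (105+10)/510 = 115/510 = 0.22549… → L = 22.5%
L ≤ 0.5 → S = Δ/(Max+Min) = 95/(105+10) = 95/115 = 0.82608… → S = 82.6%
(the 1/255 factors cancel in S and H, so raw channel differences can be used)
Max is G' → H = 60 × ((B-R)/Δ + 2) = 60 × ((84-10)/95 + 2)
  74/95 + 2 = 0.7789… + 2 = 2.7789…
  H = 60 × 2.7789… = 166.736…° → H = 166.7°
= HSL(166.7°, 82.6%, 22.5%)


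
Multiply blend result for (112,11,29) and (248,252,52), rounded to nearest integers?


Multiply: C = A×B/255, rounded to nearest integer
R: 112×248/255 = 27776/255 ≈ 108.925 → 109
G: 11×252/255 = 2772/255 ≈ 10.871 → 11
B: 29×52/255 = 1508/255 ≈ 5.914 → 6
= RGB(109, 11, 6)


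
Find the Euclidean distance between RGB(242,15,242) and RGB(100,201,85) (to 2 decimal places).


d = √[(R₁-R₂)² + (G₁-G₂)² + (B₁-B₂)²]
d = √[(242-100)² + (15-201)² + (242-85)²]
d = √[20164 + 34596 + 24649]
d = √79409
d ≈ 281.80


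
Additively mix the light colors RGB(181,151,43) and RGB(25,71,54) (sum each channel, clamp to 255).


Additive: each channel = min(255, C₁+C₂)
R: 181+25 = 206 → 206
G: 151+71 = 222 → 222
B: 43+54 = 97 → 97
= RGB(206, 222, 97)


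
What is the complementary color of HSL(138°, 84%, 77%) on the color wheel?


Complement = opposite side of color wheel = hue + 180°
H' = (138 + 180) mod 360 = 318°
S and L unchanged.
= HSL(318°, 84%, 77%)


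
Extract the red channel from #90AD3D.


Color: #90AD3D
R = 90 = 144
G = AD = 173
B = 3D = 61
Red = 144


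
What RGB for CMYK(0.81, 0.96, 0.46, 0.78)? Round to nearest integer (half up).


R = 255 × (1-C) × (1-K) = 255 × 0.19 × 0.22 = 10.659 → 11
G = 255 × (1-M) × (1-K) = 255 × 0.04 × 0.22 = 2.244 → 2
B = 255 × (1-Y) × (1-K) = 255 × 0.54 × 0.22 = 30.294 → 30
= RGB(11, 2, 30)


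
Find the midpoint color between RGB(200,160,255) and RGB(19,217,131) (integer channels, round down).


Midpoint: each channel = ⌊(C₁+C₂)/2⌋
R: ⌊(200+19)/2⌋ = 109
G: ⌊(160+217)/2⌋ = 188
B: ⌊(255+131)/2⌋ = 193
= RGB(109, 188, 193)


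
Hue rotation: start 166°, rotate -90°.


New hue = (H + rotation) mod 360
New hue = (166 -90) mod 360
= 76 mod 360
= 76°


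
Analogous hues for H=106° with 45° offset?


Base hue: 106°
Left analog: (106 - 45) mod 360 = 61°
Right analog: (106 + 45) mod 360 = 151°
Analogous hues = 61° and 151°


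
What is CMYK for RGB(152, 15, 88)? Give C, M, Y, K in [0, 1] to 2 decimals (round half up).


R'=152/255≈0.5961, G'=15/255≈0.0588, B'=88/255≈0.3451
K = 1 - max(R',G',B') = 1 - 152/255 = 103/255 = 0.40392… → 0.40
(1-R'-K)/(1-K) simplifies to (max-R)/max with max = 152:
C = (152-152)/152 = 0/152 = 0 → 0.00
M = (152-15)/152 = 137/152 = 0.90131… → 0.90
Y = (152-88)/152 = 64/152 = 0.42105… → 0.42
= CMYK(0.00, 0.90, 0.42, 0.40)


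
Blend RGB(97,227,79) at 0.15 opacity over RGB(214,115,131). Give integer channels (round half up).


C = α×F + (1-α)×B, with 1-α = 0.85
R: 0.15×97 + 0.85×214 = 14.55 + 181.90 = 196.45 → 196
G: 0.15×227 + 0.85×115 = 34.05 + 97.75 = 131.80 → 132
B: 0.15×79 + 0.85×131 = 11.85 + 111.35 = 123.20 → 123
= RGB(196, 132, 123)


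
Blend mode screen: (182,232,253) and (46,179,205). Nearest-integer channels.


Screen: C = 255 - (255-A)×(255-B)/255, rounded to nearest integer
R: 255 - (255-182)×(255-46)/255 = 255 - 15257/255 ≈ 255 - 59.831 = 195.169 → 195
G: 255 - (255-232)×(255-179)/255 = 255 - 1748/255 ≈ 255 - 6.855 = 248.145 → 248
B: 255 - (255-253)×(255-205)/255 = 255 - 100/255 ≈ 255 - 0.392 = 254.608 → 255
= RGB(195, 248, 255)


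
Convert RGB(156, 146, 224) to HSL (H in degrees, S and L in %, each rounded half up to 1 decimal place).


Normalize: R'=156/255≈0.6118, G'=146/255≈0.5725, B'=224/255≈0.8784
Max=224/255, Min=146/255, Δ=Max-Min=78/255
L = (Max+Min)/2 = (224+146)/510 = 370/510 = 0.72549… → L = 72.5%
L > 0.5 → S = Δ/(2-Max-Min) = 78/(510-224-146) = 78/140 = 0.55714… → S = 55.7%
(the 1/255 factors cancel in S and H, so raw channel differences can be used)
Max is B' → H = 60 × ((R-G)/Δ + 4) = 60 × ((156-146)/78 + 4)
  10/78 + 4 = 0.1282… + 4 = 4.1282…
  H = 60 × 4.1282… = 247.692…° → H = 247.7°
= HSL(247.7°, 55.7%, 72.5%)


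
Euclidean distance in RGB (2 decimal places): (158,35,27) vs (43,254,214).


d = √[(R₁-R₂)² + (G₁-G₂)² + (B₁-B₂)²]
d = √[(158-43)² + (35-254)² + (27-214)²]
d = √[13225 + 47961 + 34969]
d = √96155
d ≈ 310.09


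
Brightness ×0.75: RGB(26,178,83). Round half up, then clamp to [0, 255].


Multiply each channel by 0.75, round half up, clamp to [0, 255]
R: 26×0.75 = 19.5 → round → 20
G: 178×0.75 = 133.5 → round → 134
B: 83×0.75 = 62.25 → round → 62
= RGB(20, 134, 62)


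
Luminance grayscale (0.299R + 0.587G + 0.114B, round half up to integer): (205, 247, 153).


Gray = 0.299×R + 0.587×G + 0.114×B
Gray = 0.299×205 + 0.587×247 + 0.114×153
Gray = 61.295 + 144.989 + 17.442
Gray = 223.726 → round half up → 224
Gray = 224


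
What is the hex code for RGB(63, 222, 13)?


R = 63 → 3F (hex)
G = 222 → DE (hex)
B = 13 → 0D (hex)
Hex = #3FDE0D


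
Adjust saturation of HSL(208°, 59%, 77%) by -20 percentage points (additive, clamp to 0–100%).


Original S = 59%
Adjustment = -20 percentage points
New S = 59 + (-20) = 39
Clamp to [0, 100] → 39
= HSL(208°, 39%, 77%)


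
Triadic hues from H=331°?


Triadic: equally spaced at 120° intervals
H1 = 331°
H2 = (331 + 120) mod 360 = 91°
H3 = (331 + 240) mod 360 = 211°
Triadic = 331°, 91°, 211°


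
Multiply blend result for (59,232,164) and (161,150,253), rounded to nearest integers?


Multiply: C = A×B/255, rounded to nearest integer
R: 59×161/255 = 9499/255 ≈ 37.251 → 37
G: 232×150/255 = 34800/255 ≈ 136.471 → 136
B: 164×253/255 = 41492/255 ≈ 162.714 → 163
= RGB(37, 136, 163)


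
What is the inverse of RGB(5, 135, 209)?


Invert: (255-R, 255-G, 255-B)
R: 255-5 = 250
G: 255-135 = 120
B: 255-209 = 46
= RGB(250, 120, 46)


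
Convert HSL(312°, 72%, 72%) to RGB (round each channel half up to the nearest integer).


H=312°, S=0.72, L=0.72
C = (1-|2L-1|)×S = (1-|0.44|)×0.72 = 0.4032
H' = H/60 = 312/60 ≈ 5.2000; X = C×(1-|H' mod 2 - 1|) = 0.32256
m = L - C/2 = 0.72 - 0.2016 = 0.5184
Sector ⌊H'⌋ = 5 → (R',G',B') = (0.4032, 0.0, 0.32256)
RGB = ((R'+m)×255, (G'+m)×255, (B'+m)×255) = (235.008, 132.192, 214.4448)
Round half up → RGB(235, 132, 214)


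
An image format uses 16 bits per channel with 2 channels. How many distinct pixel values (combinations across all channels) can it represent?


Total bits = 16 bits/channel × 2 channels = 32 bits
Distinct pixel values = 2^32
= 4,294,967,296 pixel values


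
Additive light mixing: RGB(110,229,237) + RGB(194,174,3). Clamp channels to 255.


Additive: each channel = min(255, C₁+C₂)
R: 110+194 = 304 → 255
G: 229+174 = 403 → 255
B: 237+3 = 240 → 240
= RGB(255, 255, 240)


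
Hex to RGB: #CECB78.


CE → 206 (R)
CB → 203 (G)
78 → 120 (B)
= RGB(206, 203, 120)


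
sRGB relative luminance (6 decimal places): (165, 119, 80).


Linearize each channel (sRGB transfer function): c = v/255; c_lin = c/12.92 if c ≤ 0.04045, else ((c+0.055)/1.055)^2.4
  R: 165/255 ≈ 0.647059 > 0.04045 → ((0.647059+0.055)/1.055)^2.4 ≈ 0.376262
  G: 119/255 ≈ 0.466667 > 0.04045 → ((0.466667+0.055)/1.055)^2.4 ≈ 0.184475
  B: 80/255 ≈ 0.313725 > 0.04045 → ((0.313725+0.055)/1.055)^2.4 ≈ 0.080220
R_lin = 0.376262, G_lin = 0.184475, B_lin = 0.080220
L = 0.2126×R + 0.7152×G + 0.0722×B
L = 0.2126×0.376262 + 0.7152×0.184475 + 0.0722×0.080220
L ≈ 0.217722


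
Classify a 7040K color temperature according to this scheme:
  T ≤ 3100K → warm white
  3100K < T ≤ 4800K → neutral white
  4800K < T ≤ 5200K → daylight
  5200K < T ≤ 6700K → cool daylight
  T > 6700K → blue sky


Temperature: 7040K
7040K > 6700K → blue sky
Classification: blue sky


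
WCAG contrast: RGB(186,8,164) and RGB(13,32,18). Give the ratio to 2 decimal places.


Linearize each sRGB channel c=v/255: c/12.92 if c ≤ 0.04045 else ((c+0.055)/1.055)^2.4
L = 0.2126×R_lin + 0.7152×G_lin + 0.0722×B_lin
Color 1 (186,8,164):
  R=186: 186/255≈0.7294 > 0.04045 → ((0.7294+0.055)/1.055)^2.4 ≈ 0.49102
  G=8: 8/255≈0.0314 ≤ 0.04045 → 0.0314/12.92 ≈ 0.00243
  B=164: 164/255≈0.6431 > 0.04045 → ((0.6431+0.055)/1.055)^2.4 ≈ 0.37124
  L1 = 0.2126×0.49102 + 0.7152×0.00243 + 0.0722×0.37124 ≈ 0.13293
Color 2 (13,32,18):
  R=13: 13/255≈0.0510 > 0.04045 → ((0.0510+0.055)/1.055)^2.4 ≈ 0.00402
  G=32: 32/255≈0.1255 > 0.04045 → ((0.1255+0.055)/1.055)^2.4 ≈ 0.01444
  B=18: 18/255≈0.0706 > 0.04045 → ((0.0706+0.055)/1.055)^2.4 ≈ 0.00605
  L2 = 0.2126×0.00402 + 0.7152×0.01444 + 0.0722×0.00605 ≈ 0.01162
Lighter = 0.13293, Darker = 0.01162
Ratio = (L_lighter + 0.05) / (L_darker + 0.05)
Ratio = (0.13293 + 0.05) / (0.01162 + 0.05) = 0.18293 / 0.06162 ≈ 2.9686
Ratio ≈ 2.97:1


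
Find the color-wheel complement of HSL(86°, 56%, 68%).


Complement = opposite side of color wheel = hue + 180°
H' = (86 + 180) mod 360 = 266°
S and L unchanged.
= HSL(266°, 56%, 68%)


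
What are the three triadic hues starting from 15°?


Triadic: equally spaced at 120° intervals
H1 = 15°
H2 = (15 + 120) mod 360 = 135°
H3 = (15 + 240) mod 360 = 255°
Triadic = 15°, 135°, 255°


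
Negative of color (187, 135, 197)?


Invert: (255-R, 255-G, 255-B)
R: 255-187 = 68
G: 255-135 = 120
B: 255-197 = 58
= RGB(68, 120, 58)


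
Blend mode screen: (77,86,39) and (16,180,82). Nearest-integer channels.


Screen: C = 255 - (255-A)×(255-B)/255, rounded to nearest integer
R: 255 - (255-77)×(255-16)/255 = 255 - 42542/255 ≈ 255 - 166.831 = 88.169 → 88
G: 255 - (255-86)×(255-180)/255 = 255 - 12675/255 ≈ 255 - 49.706 = 205.294 → 205
B: 255 - (255-39)×(255-82)/255 = 255 - 37368/255 ≈ 255 - 146.541 = 108.459 → 108
= RGB(88, 205, 108)


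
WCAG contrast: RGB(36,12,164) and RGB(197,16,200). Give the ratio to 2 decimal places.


Linearize each sRGB channel c=v/255: c/12.92 if c ≤ 0.04045 else ((c+0.055)/1.055)^2.4
L = 0.2126×R_lin + 0.7152×G_lin + 0.0722×B_lin
Color 1 (36,12,164):
  R=36: 36/255≈0.1412 > 0.04045 → ((0.1412+0.055)/1.055)^2.4 ≈ 0.01764
  G=12: 12/255≈0.0471 > 0.04045 → ((0.0471+0.055)/1.055)^2.4 ≈ 0.00368
  B=164: 164/255≈0.6431 > 0.04045 → ((0.6431+0.055)/1.055)^2.4 ≈ 0.37124
  L1 = 0.2126×0.01764 + 0.7152×0.00368 + 0.0722×0.37124 ≈ 0.03318
Color 2 (197,16,200):
  R=197: 197/255≈0.7725 > 0.04045 → ((0.7725+0.055)/1.055)^2.4 ≈ 0.55834
  G=16: 16/255≈0.0627 > 0.04045 → ((0.0627+0.055)/1.055)^2.4 ≈ 0.00518
  B=200: 200/255≈0.7843 > 0.04045 → ((0.7843+0.055)/1.055)^2.4 ≈ 0.57758
  L2 = 0.2126×0.55834 + 0.7152×0.00518 + 0.0722×0.57758 ≈ 0.16411
Lighter = 0.16411, Darker = 0.03318
Ratio = (L_lighter + 0.05) / (L_darker + 0.05)
Ratio = (0.16411 + 0.05) / (0.03318 + 0.05) = 0.21411 / 0.08318 ≈ 2.5740
Ratio ≈ 2.57:1


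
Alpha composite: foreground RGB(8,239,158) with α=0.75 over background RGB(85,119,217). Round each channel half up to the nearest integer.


C = α×F + (1-α)×B, with 1-α = 0.25
R: 0.75×8 + 0.25×85 = 6.00 + 21.25 = 27.25 → 27
G: 0.75×239 + 0.25×119 = 179.25 + 29.75 = 209.00 → 209
B: 0.75×158 + 0.25×217 = 118.50 + 54.25 = 172.75 → 173
= RGB(27, 209, 173)


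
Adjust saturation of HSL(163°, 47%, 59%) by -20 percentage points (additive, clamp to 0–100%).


Original S = 47%
Adjustment = -20 percentage points
New S = 47 + (-20) = 27
Clamp to [0, 100] → 27
= HSL(163°, 27%, 59%)


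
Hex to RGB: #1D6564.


1D → 29 (R)
65 → 101 (G)
64 → 100 (B)
= RGB(29, 101, 100)


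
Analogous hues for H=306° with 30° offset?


Base hue: 306°
Left analog: (306 - 30) mod 360 = 276°
Right analog: (306 + 30) mod 360 = 336°
Analogous hues = 276° and 336°


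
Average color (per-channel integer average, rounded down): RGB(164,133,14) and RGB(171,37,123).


Midpoint: each channel = ⌊(C₁+C₂)/2⌋
R: ⌊(164+171)/2⌋ = 167
G: ⌊(133+37)/2⌋ = 85
B: ⌊(14+123)/2⌋ = 68
= RGB(167, 85, 68)


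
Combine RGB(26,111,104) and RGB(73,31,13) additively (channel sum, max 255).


Additive: each channel = min(255, C₁+C₂)
R: 26+73 = 99 → 99
G: 111+31 = 142 → 142
B: 104+13 = 117 → 117
= RGB(99, 142, 117)


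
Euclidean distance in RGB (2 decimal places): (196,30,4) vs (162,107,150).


d = √[(R₁-R₂)² + (G₁-G₂)² + (B₁-B₂)²]
d = √[(196-162)² + (30-107)² + (4-150)²]
d = √[1156 + 5929 + 21316]
d = √28401
d ≈ 168.53


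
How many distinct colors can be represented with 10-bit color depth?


Colors = 2^bits = 2^10
= 1,024 colors


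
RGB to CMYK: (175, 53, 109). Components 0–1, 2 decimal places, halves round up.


R'=175/255≈0.6863, G'=53/255≈0.2078, B'=109/255≈0.4275
K = 1 - max(R',G',B') = 1 - 175/255 = 80/255 = 0.31372… → 0.31
(1-R'-K)/(1-K) simplifies to (max-R)/max with max = 175:
C = (175-175)/175 = 0/175 = 0 → 0.00
M = (175-53)/175 = 122/175 = 0.69714… → 0.70
Y = (175-109)/175 = 66/175 = 0.37714… → 0.38
= CMYK(0.00, 0.70, 0.38, 0.31)


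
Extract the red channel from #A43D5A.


Color: #A43D5A
R = A4 = 164
G = 3D = 61
B = 5A = 90
Red = 164


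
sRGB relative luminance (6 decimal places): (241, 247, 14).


Linearize each channel (sRGB transfer function): c = v/255; c_lin = c/12.92 if c ≤ 0.04045, else ((c+0.055)/1.055)^2.4
  R: 241/255 ≈ 0.945098 > 0.04045 → ((0.945098+0.055)/1.055)^2.4 ≈ 0.879622
  G: 247/255 ≈ 0.968627 > 0.04045 → ((0.968627+0.055)/1.055)^2.4 ≈ 0.930111
  B: 14/255 ≈ 0.054902 > 0.04045 → ((0.054902+0.055)/1.055)^2.4 ≈ 0.004391
R_lin = 0.879622, G_lin = 0.930111, B_lin = 0.004391
L = 0.2126×R + 0.7152×G + 0.0722×B
L = 0.2126×0.879622 + 0.7152×0.930111 + 0.0722×0.004391
L ≈ 0.852540


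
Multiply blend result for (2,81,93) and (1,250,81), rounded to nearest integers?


Multiply: C = A×B/255, rounded to nearest integer
R: 2×1/255 = 2/255 ≈ 0.008 → 0
G: 81×250/255 = 20250/255 ≈ 79.412 → 79
B: 93×81/255 = 7533/255 ≈ 29.541 → 30
= RGB(0, 79, 30)


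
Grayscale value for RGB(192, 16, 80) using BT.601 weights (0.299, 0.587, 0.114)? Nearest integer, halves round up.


Gray = 0.299×R + 0.587×G + 0.114×B
Gray = 0.299×192 + 0.587×16 + 0.114×80
Gray = 57.408 + 9.392 + 9.120
Gray = 75.920 → round half up → 76
Gray = 76


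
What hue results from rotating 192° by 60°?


New hue = (H + rotation) mod 360
New hue = (192 + 60) mod 360
= 252 mod 360
= 252°


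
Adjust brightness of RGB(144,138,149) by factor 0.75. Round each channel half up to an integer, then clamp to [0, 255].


Multiply each channel by 0.75, round half up, clamp to [0, 255]
R: 144×0.75 = 108
G: 138×0.75 = 103.5 → round → 104
B: 149×0.75 = 111.75 → round → 112
= RGB(108, 104, 112)


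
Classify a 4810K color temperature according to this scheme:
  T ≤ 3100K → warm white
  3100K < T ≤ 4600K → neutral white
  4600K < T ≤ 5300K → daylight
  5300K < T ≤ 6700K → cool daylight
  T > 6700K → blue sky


Temperature: 4810K
4600K < 4810K ≤ 5300K → daylight
Classification: daylight


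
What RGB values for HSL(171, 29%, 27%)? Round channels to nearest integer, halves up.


H=171°, S=0.29, L=0.27
C = (1-|2L-1|)×S = (1-|-0.46|)×0.29 = 0.1566
H' = H/60 = 171/60 ≈ 2.8500; X = C×(1-|H' mod 2 - 1|) = 0.13311
m = L - C/2 = 0.27 - 0.0783 = 0.1917
Sector ⌊H'⌋ = 2 → (R',G',B') = (0.0, 0.1566, 0.13311)
RGB = ((R'+m)×255, (G'+m)×255, (B'+m)×255) = (48.8835, 88.8165, 82.82655)
Round half up → RGB(49, 89, 83)


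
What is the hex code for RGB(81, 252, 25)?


R = 81 → 51 (hex)
G = 252 → FC (hex)
B = 25 → 19 (hex)
Hex = #51FC19


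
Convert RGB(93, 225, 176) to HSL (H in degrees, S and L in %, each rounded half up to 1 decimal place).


Normalize: R'=93/255≈0.3647, G'=225/255≈0.8824, B'=176/255≈0.6902
Max=225/255, Min=93/255, Δ=Max-Min=132/255
L = (Max+Min)/2 = (225+93)/510 = 318/510 = 0.62352… → L = 62.4%
L > 0.5 → S = Δ/(2-Max-Min) = 132/(510-225-93) = 132/192 = 0.6875 → S = 68.8%
(the 1/255 factors cancel in S and H, so raw channel differences can be used)
Max is G' → H = 60 × ((B-R)/Δ + 2) = 60 × ((176-93)/132 + 2)
  83/132 + 2 = 0.6287… + 2 = 2.6287…
  H = 60 × 2.6287… = 157.727…° → H = 157.7°
= HSL(157.7°, 68.8%, 62.4%)


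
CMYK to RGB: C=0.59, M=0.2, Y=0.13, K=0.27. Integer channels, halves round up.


R = 255 × (1-C) × (1-K) = 255 × 0.41 × 0.73 = 76.3215 → 76
G = 255 × (1-M) × (1-K) = 255 × 0.80 × 0.73 = 148.92 → 149
B = 255 × (1-Y) × (1-K) = 255 × 0.87 × 0.73 = 161.9505 → 162
= RGB(76, 149, 162)


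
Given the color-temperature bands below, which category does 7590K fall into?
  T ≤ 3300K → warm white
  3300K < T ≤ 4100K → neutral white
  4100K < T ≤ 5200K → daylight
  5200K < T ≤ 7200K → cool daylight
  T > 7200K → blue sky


Temperature: 7590K
7590K > 7200K → blue sky
Classification: blue sky


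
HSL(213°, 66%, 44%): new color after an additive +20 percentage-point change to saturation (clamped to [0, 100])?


Original S = 66%
Adjustment = +20 percentage points
New S = 66 + (20) = 86
Clamp to [0, 100] → 86
= HSL(213°, 86%, 44%)


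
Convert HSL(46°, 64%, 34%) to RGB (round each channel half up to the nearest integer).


H=46°, S=0.64, L=0.34
C = (1-|2L-1|)×S = (1-|-0.32|)×0.64 = 0.4352
H' = H/60 = 46/60 ≈ 0.7667; X = C×(1-|H' mod 2 - 1|) ≈ 0.3337
m = L - C/2 = 0.34 - 0.2176 = 0.1224
Sector ⌊H'⌋ = 0 → (R',G',B') = (0.4352, ≈0.3337, 0.0)
RGB = ((R'+m)×255, (G'+m)×255, (B'+m)×255) = (142.188, 116.2936, 31.212)
Round half up → RGB(142, 116, 31)


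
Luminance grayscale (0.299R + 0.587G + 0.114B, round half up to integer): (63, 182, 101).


Gray = 0.299×R + 0.587×G + 0.114×B
Gray = 0.299×63 + 0.587×182 + 0.114×101
Gray = 18.837 + 106.834 + 11.514
Gray = 137.185 → round half up → 137
Gray = 137


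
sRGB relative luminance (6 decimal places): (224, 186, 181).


Linearize each channel (sRGB transfer function): c = v/255; c_lin = c/12.92 if c ≤ 0.04045, else ((c+0.055)/1.055)^2.4
  R: 224/255 ≈ 0.878431 > 0.04045 → ((0.878431+0.055)/1.055)^2.4 ≈ 0.745404
  G: 186/255 ≈ 0.729412 > 0.04045 → ((0.729412+0.055)/1.055)^2.4 ≈ 0.491021
  B: 181/255 ≈ 0.709804 > 0.04045 → ((0.709804+0.055)/1.055)^2.4 ≈ 0.462077
R_lin = 0.745404, G_lin = 0.491021, B_lin = 0.462077
L = 0.2126×R + 0.7152×G + 0.0722×B
L = 0.2126×0.745404 + 0.7152×0.491021 + 0.0722×0.462077
L ≈ 0.543013


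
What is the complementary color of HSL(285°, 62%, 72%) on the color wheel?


Complement = opposite side of color wheel = hue + 180°
H' = (285 + 180) mod 360 = 105°
S and L unchanged.
= HSL(105°, 62%, 72%)


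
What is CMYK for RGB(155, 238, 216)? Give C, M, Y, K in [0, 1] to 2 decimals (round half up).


R'=155/255≈0.6078, G'=238/255≈0.9333, B'=216/255≈0.8471
K = 1 - max(R',G',B') = 1 - 238/255 = 17/255 = 0.06666… → 0.07
(1-R'-K)/(1-K) simplifies to (max-R)/max with max = 238:
C = (238-155)/238 = 83/238 = 0.34873… → 0.35
M = (238-238)/238 = 0/238 = 0 → 0.00
Y = (238-216)/238 = 22/238 = 0.09243… → 0.09
= CMYK(0.35, 0.00, 0.09, 0.07)


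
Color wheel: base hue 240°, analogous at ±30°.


Base hue: 240°
Left analog: (240 - 30) mod 360 = 210°
Right analog: (240 + 30) mod 360 = 270°
Analogous hues = 210° and 270°


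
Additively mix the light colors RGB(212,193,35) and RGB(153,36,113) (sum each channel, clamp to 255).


Additive: each channel = min(255, C₁+C₂)
R: 212+153 = 365 → 255
G: 193+36 = 229 → 229
B: 35+113 = 148 → 148
= RGB(255, 229, 148)


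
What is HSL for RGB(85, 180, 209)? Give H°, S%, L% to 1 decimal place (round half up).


Normalize: R'=85/255≈0.3333, G'=180/255≈0.7059, B'=209/255≈0.8196
Max=209/255, Min=85/255, Δ=Max-Min=124/255
L = (Max+Min)/2 = (209+85)/510 = 294/510 = 0.57647… → L = 57.6%
L > 0.5 → S = Δ/(2-Max-Min) = 124/(510-209-85) = 124/216 = 0.57407… → S = 57.4%
(the 1/255 factors cancel in S and H, so raw channel differences can be used)
Max is B' → H = 60 × ((R-G)/Δ + 4) = 60 × ((85-180)/124 + 4)
  -95/124 + 4 = -0.7661… + 4 = 3.2338…
  H = 60 × 3.2338… = 194.032…° → H = 194.0°
= HSL(194.0°, 57.4%, 57.6%)


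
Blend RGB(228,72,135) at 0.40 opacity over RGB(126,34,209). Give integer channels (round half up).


C = α×F + (1-α)×B, with 1-α = 0.60
R: 0.40×228 + 0.60×126 = 91.20 + 75.60 = 166.80 → 167
G: 0.40×72 + 0.60×34 = 28.80 + 20.40 = 49.20 → 49
B: 0.40×135 + 0.60×209 = 54.00 + 125.40 = 179.40 → 179
= RGB(167, 49, 179)


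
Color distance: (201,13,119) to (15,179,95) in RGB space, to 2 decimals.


d = √[(R₁-R₂)² + (G₁-G₂)² + (B₁-B₂)²]
d = √[(201-15)² + (13-179)² + (119-95)²]
d = √[34596 + 27556 + 576]
d = √62728
d ≈ 250.46


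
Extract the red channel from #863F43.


Color: #863F43
R = 86 = 134
G = 3F = 63
B = 43 = 67
Red = 134


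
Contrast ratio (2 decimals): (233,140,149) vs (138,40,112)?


Linearize each sRGB channel c=v/255: c/12.92 if c ≤ 0.04045 else ((c+0.055)/1.055)^2.4
L = 0.2126×R_lin + 0.7152×G_lin + 0.0722×B_lin
Color 1 (233,140,149):
  R=233: 233/255≈0.9137 > 0.04045 → ((0.9137+0.055)/1.055)^2.4 ≈ 0.81485
  G=140: 140/255≈0.5490 > 0.04045 → ((0.5490+0.055)/1.055)^2.4 ≈ 0.26225
  B=149: 149/255≈0.5843 > 0.04045 → ((0.5843+0.055)/1.055)^2.4 ≈ 0.30054
  L1 = 0.2126×0.81485 + 0.7152×0.26225 + 0.0722×0.30054 ≈ 0.38250
Color 2 (138,40,112):
  R=138: 138/255≈0.5412 > 0.04045 → ((0.5412+0.055)/1.055)^2.4 ≈ 0.25415
  G=40: 40/255≈0.1569 > 0.04045 → ((0.1569+0.055)/1.055)^2.4 ≈ 0.02122
  B=112: 112/255≈0.4392 > 0.04045 → ((0.4392+0.055)/1.055)^2.4 ≈ 0.16203
  L2 = 0.2126×0.25415 + 0.7152×0.02122 + 0.0722×0.16203 ≈ 0.08091
Lighter = 0.38250, Darker = 0.08091
Ratio = (L_lighter + 0.05) / (L_darker + 0.05)
Ratio = (0.38250 + 0.05) / (0.08091 + 0.05) = 0.43250 / 0.13091 ≈ 3.3038
Ratio ≈ 3.30:1


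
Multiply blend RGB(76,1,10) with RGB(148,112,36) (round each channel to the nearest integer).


Multiply: C = A×B/255, rounded to nearest integer
R: 76×148/255 = 11248/255 ≈ 44.110 → 44
G: 1×112/255 = 112/255 ≈ 0.439 → 0
B: 10×36/255 = 360/255 ≈ 1.412 → 1
= RGB(44, 0, 1)


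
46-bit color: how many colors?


Colors = 2^bits = 2^46
= 70,368,744,177,664 colors


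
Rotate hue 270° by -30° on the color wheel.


New hue = (H + rotation) mod 360
New hue = (270 -30) mod 360
= 240 mod 360
= 240°


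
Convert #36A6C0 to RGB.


36 → 54 (R)
A6 → 166 (G)
C0 → 192 (B)
= RGB(54, 166, 192)


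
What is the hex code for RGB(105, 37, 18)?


R = 105 → 69 (hex)
G = 37 → 25 (hex)
B = 18 → 12 (hex)
Hex = #692512


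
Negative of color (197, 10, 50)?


Invert: (255-R, 255-G, 255-B)
R: 255-197 = 58
G: 255-10 = 245
B: 255-50 = 205
= RGB(58, 245, 205)


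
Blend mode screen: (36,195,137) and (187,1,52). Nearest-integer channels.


Screen: C = 255 - (255-A)×(255-B)/255, rounded to nearest integer
R: 255 - (255-36)×(255-187)/255 = 255 - 14892/255 ≈ 255 - 58.400 = 196.600 → 197
G: 255 - (255-195)×(255-1)/255 = 255 - 15240/255 ≈ 255 - 59.765 = 195.235 → 195
B: 255 - (255-137)×(255-52)/255 = 255 - 23954/255 ≈ 255 - 93.937 = 161.063 → 161
= RGB(197, 195, 161)


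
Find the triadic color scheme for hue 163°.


Triadic: equally spaced at 120° intervals
H1 = 163°
H2 = (163 + 120) mod 360 = 283°
H3 = (163 + 240) mod 360 = 43°
Triadic = 163°, 283°, 43°


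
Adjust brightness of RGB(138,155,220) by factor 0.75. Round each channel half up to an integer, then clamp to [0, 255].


Multiply each channel by 0.75, round half up, clamp to [0, 255]
R: 138×0.75 = 103.5 → round → 104
G: 155×0.75 = 116.25 → round → 116
B: 220×0.75 = 165
= RGB(104, 116, 165)


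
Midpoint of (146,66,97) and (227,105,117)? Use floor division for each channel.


Midpoint: each channel = ⌊(C₁+C₂)/2⌋
R: ⌊(146+227)/2⌋ = 186
G: ⌊(66+105)/2⌋ = 85
B: ⌊(97+117)/2⌋ = 107
= RGB(186, 85, 107)


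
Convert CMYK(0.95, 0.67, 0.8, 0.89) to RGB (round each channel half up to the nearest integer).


R = 255 × (1-C) × (1-K) = 255 × 0.05 × 0.11 = 1.4025 → 1
G = 255 × (1-M) × (1-K) = 255 × 0.33 × 0.11 = 9.2565 → 9
B = 255 × (1-Y) × (1-K) = 255 × 0.20 × 0.11 = 5.61 → 6
= RGB(1, 9, 6)


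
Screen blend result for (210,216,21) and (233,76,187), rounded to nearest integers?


Screen: C = 255 - (255-A)×(255-B)/255, rounded to nearest integer
R: 255 - (255-210)×(255-233)/255 = 255 - 990/255 ≈ 255 - 3.882 = 251.118 → 251
G: 255 - (255-216)×(255-76)/255 = 255 - 6981/255 ≈ 255 - 27.376 = 227.624 → 228
B: 255 - (255-21)×(255-187)/255 = 255 - 15912/255 ≈ 255 - 62.400 = 192.600 → 193
= RGB(251, 228, 193)


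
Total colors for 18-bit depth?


Colors = 2^bits = 2^18
= 262,144 colors


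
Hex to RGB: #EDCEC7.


ED → 237 (R)
CE → 206 (G)
C7 → 199 (B)
= RGB(237, 206, 199)


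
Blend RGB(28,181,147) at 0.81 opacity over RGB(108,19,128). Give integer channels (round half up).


C = α×F + (1-α)×B, with 1-α = 0.19
R: 0.81×28 + 0.19×108 = 22.68 + 20.52 = 43.20 → 43
G: 0.81×181 + 0.19×19 = 146.61 + 3.61 = 150.22 → 150
B: 0.81×147 + 0.19×128 = 119.07 + 24.32 = 143.39 → 143
= RGB(43, 150, 143)


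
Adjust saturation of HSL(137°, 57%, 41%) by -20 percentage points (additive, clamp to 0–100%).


Original S = 57%
Adjustment = -20 percentage points
New S = 57 + (-20) = 37
Clamp to [0, 100] → 37
= HSL(137°, 37%, 41%)


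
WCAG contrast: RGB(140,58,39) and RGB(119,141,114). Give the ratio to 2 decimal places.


Linearize each sRGB channel c=v/255: c/12.92 if c ≤ 0.04045 else ((c+0.055)/1.055)^2.4
L = 0.2126×R_lin + 0.7152×G_lin + 0.0722×B_lin
Color 1 (140,58,39):
  R=140: 140/255≈0.5490 > 0.04045 → ((0.5490+0.055)/1.055)^2.4 ≈ 0.26225
  G=58: 58/255≈0.2275 > 0.04045 → ((0.2275+0.055)/1.055)^2.4 ≈ 0.04231
  B=39: 39/255≈0.1529 > 0.04045 → ((0.1529+0.055)/1.055)^2.4 ≈ 0.02029
  L1 = 0.2126×0.26225 + 0.7152×0.04231 + 0.0722×0.02029 ≈ 0.08748
Color 2 (119,141,114):
  R=119: 119/255≈0.4667 > 0.04045 → ((0.4667+0.055)/1.055)^2.4 ≈ 0.18447
  G=141: 141/255≈0.5529 > 0.04045 → ((0.5529+0.055)/1.055)^2.4 ≈ 0.26636
  B=114: 114/255≈0.4471 > 0.04045 → ((0.4471+0.055)/1.055)^2.4 ≈ 0.16827
  L2 = 0.2126×0.18447 + 0.7152×0.26636 + 0.0722×0.16827 ≈ 0.24187
Lighter = 0.24187, Darker = 0.08748
Ratio = (L_lighter + 0.05) / (L_darker + 0.05)
Ratio = (0.24187 + 0.05) / (0.08748 + 0.05) = 0.29187 / 0.13748 ≈ 2.1230
Ratio ≈ 2.12:1


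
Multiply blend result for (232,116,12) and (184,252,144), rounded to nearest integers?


Multiply: C = A×B/255, rounded to nearest integer
R: 232×184/255 = 42688/255 ≈ 167.404 → 167
G: 116×252/255 = 29232/255 ≈ 114.635 → 115
B: 12×144/255 = 1728/255 ≈ 6.776 → 7
= RGB(167, 115, 7)


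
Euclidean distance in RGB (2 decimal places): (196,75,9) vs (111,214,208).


d = √[(R₁-R₂)² + (G₁-G₂)² + (B₁-B₂)²]
d = √[(196-111)² + (75-214)² + (9-208)²]
d = √[7225 + 19321 + 39601]
d = √66147
d ≈ 257.19


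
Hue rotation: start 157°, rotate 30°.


New hue = (H + rotation) mod 360
New hue = (157 + 30) mod 360
= 187 mod 360
= 187°


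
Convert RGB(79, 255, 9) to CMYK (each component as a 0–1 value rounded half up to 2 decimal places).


R'=79/255≈0.3098, G'=255/255≈1.0000, B'=9/255≈0.0353
K = 1 - max(R',G',B') = 1 - 255/255 = 0/255 = 0 → 0.00
(1-R'-K)/(1-K) simplifies to (max-R)/max with max = 255:
C = (255-79)/255 = 176/255 = 0.69019… → 0.69
M = (255-255)/255 = 0/255 = 0 → 0.00
Y = (255-9)/255 = 246/255 = 0.96470… → 0.96
= CMYK(0.69, 0.00, 0.96, 0.00)


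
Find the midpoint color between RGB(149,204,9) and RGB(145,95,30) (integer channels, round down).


Midpoint: each channel = ⌊(C₁+C₂)/2⌋
R: ⌊(149+145)/2⌋ = 147
G: ⌊(204+95)/2⌋ = 149
B: ⌊(9+30)/2⌋ = 19
= RGB(147, 149, 19)


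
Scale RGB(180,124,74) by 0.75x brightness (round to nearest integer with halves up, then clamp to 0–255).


Multiply each channel by 0.75, round half up, clamp to [0, 255]
R: 180×0.75 = 135
G: 124×0.75 = 93
B: 74×0.75 = 55.5 → round → 56
= RGB(135, 93, 56)


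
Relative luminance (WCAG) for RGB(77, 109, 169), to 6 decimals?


Linearize each channel (sRGB transfer function): c = v/255; c_lin = c/12.92 if c ≤ 0.04045, else ((c+0.055)/1.055)^2.4
  R: 77/255 ≈ 0.301961 > 0.04045 → ((0.301961+0.055)/1.055)^2.4 ≈ 0.074214
  G: 109/255 ≈ 0.427451 > 0.04045 → ((0.427451+0.055)/1.055)^2.4 ≈ 0.152926
  B: 169/255 ≈ 0.662745 > 0.04045 → ((0.662745+0.055)/1.055)^2.4 ≈ 0.396755
R_lin = 0.074214, G_lin = 0.152926, B_lin = 0.396755
L = 0.2126×R + 0.7152×G + 0.0722×B
L = 0.2126×0.074214 + 0.7152×0.152926 + 0.0722×0.396755
L ≈ 0.153796


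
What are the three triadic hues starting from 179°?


Triadic: equally spaced at 120° intervals
H1 = 179°
H2 = (179 + 120) mod 360 = 299°
H3 = (179 + 240) mod 360 = 59°
Triadic = 179°, 299°, 59°


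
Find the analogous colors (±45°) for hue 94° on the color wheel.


Base hue: 94°
Left analog: (94 - 45) mod 360 = 49°
Right analog: (94 + 45) mod 360 = 139°
Analogous hues = 49° and 139°


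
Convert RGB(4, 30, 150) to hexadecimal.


R = 4 → 04 (hex)
G = 30 → 1E (hex)
B = 150 → 96 (hex)
Hex = #041E96


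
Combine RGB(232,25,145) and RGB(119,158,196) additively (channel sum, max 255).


Additive: each channel = min(255, C₁+C₂)
R: 232+119 = 351 → 255
G: 25+158 = 183 → 183
B: 145+196 = 341 → 255
= RGB(255, 183, 255)


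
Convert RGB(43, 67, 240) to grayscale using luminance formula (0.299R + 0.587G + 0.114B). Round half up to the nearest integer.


Gray = 0.299×R + 0.587×G + 0.114×B
Gray = 0.299×43 + 0.587×67 + 0.114×240
Gray = 12.857 + 39.329 + 27.360
Gray = 79.546 → round half up → 80
Gray = 80


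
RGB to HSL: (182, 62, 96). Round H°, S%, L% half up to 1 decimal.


Normalize: R'=182/255≈0.7137, G'=62/255≈0.2431, B'=96/255≈0.3765
Max=182/255, Min=62/255, Δ=Max-Min=120/255
L = (Max+Min)/2 = (182+62)/510 = 244/510 = 0.47843… → L = 47.8%
L ≤ 0.5 → S = Δ/(Max+Min) = 120/(182+62) = 120/244 = 0.49180… → S = 49.2%
(the 1/255 factors cancel in S and H, so raw channel differences can be used)
Max is R' → H = 60 × (((G-B)/Δ) mod 6) = 60 × (((62-96)/120) mod 6)
  (-34)/120 = -0.2833…; negative, so add 6 → 5.7166…
  H = 60 × 5.7166… = 343° → H = 343.0°
= HSL(343.0°, 49.2%, 47.8%)


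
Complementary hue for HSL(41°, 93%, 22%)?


Complement = opposite side of color wheel = hue + 180°
H' = (41 + 180) mod 360 = 221°
S and L unchanged.
= HSL(221°, 93%, 22%)


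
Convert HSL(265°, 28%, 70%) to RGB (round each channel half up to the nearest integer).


H=265°, S=0.28, L=0.70
C = (1-|2L-1|)×S = (1-|0.40|)×0.28 = 0.168
H' = H/60 = 265/60 ≈ 4.4167; X = C×(1-|H' mod 2 - 1|) = 0.07
m = L - C/2 = 0.70 - 0.084 = 0.616
Sector ⌊H'⌋ = 4 → (R',G',B') = (0.07, 0.0, 0.168)
RGB = ((R'+m)×255, (G'+m)×255, (B'+m)×255) = (174.93, 157.08, 199.92)
Round half up → RGB(175, 157, 200)


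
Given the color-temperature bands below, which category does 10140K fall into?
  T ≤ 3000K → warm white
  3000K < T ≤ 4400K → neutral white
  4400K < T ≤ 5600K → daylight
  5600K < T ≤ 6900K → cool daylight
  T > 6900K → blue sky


Temperature: 10140K
10140K > 6900K → blue sky
Classification: blue sky


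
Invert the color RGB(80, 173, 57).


Invert: (255-R, 255-G, 255-B)
R: 255-80 = 175
G: 255-173 = 82
B: 255-57 = 198
= RGB(175, 82, 198)


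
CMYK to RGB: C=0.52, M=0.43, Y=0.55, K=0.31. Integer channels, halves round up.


R = 255 × (1-C) × (1-K) = 255 × 0.48 × 0.69 = 84.456 → 84
G = 255 × (1-M) × (1-K) = 255 × 0.57 × 0.69 = 100.2915 → 100
B = 255 × (1-Y) × (1-K) = 255 × 0.45 × 0.69 = 79.1775 → 79
= RGB(84, 100, 79)


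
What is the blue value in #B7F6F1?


Color: #B7F6F1
R = B7 = 183
G = F6 = 246
B = F1 = 241
Blue = 241


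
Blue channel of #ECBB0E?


Color: #ECBB0E
R = EC = 236
G = BB = 187
B = 0E = 14
Blue = 14


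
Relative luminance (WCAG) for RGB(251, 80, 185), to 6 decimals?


Linearize each channel (sRGB transfer function): c = v/255; c_lin = c/12.92 if c ≤ 0.04045, else ((c+0.055)/1.055)^2.4
  R: 251/255 ≈ 0.984314 > 0.04045 → ((0.984314+0.055)/1.055)^2.4 ≈ 0.964686
  G: 80/255 ≈ 0.313725 > 0.04045 → ((0.313725+0.055)/1.055)^2.4 ≈ 0.080220
  B: 185/255 ≈ 0.725490 > 0.04045 → ((0.725490+0.055)/1.055)^2.4 ≈ 0.485150
R_lin = 0.964686, G_lin = 0.080220, B_lin = 0.485150
L = 0.2126×R + 0.7152×G + 0.0722×B
L = 0.2126×0.964686 + 0.7152×0.080220 + 0.0722×0.485150
L ≈ 0.297493


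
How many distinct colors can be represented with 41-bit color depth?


Colors = 2^bits = 2^41
= 2,199,023,255,552 colors


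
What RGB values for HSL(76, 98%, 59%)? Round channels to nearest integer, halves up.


H=76°, S=0.98, L=0.59
C = (1-|2L-1|)×S = (1-|0.18|)×0.98 = 0.8036
H' = H/60 = 76/60 ≈ 1.2667; X = C×(1-|H' mod 2 - 1|) ≈ 0.5893
m = L - C/2 = 0.59 - 0.4018 = 0.1882
Sector ⌊H'⌋ = 1 → (R',G',B') = (≈0.5893, 0.8036, 0.0)
RGB = ((R'+m)×255, (G'+m)×255, (B'+m)×255) = (198.2642, 252.909, 47.991)
Round half up → RGB(198, 253, 48)


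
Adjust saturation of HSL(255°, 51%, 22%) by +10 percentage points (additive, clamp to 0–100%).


Original S = 51%
Adjustment = +10 percentage points
New S = 51 + (10) = 61
Clamp to [0, 100] → 61
= HSL(255°, 61%, 22%)


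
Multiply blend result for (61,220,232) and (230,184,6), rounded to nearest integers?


Multiply: C = A×B/255, rounded to nearest integer
R: 61×230/255 = 14030/255 ≈ 55.020 → 55
G: 220×184/255 = 40480/255 ≈ 158.745 → 159
B: 232×6/255 = 1392/255 ≈ 5.459 → 5
= RGB(55, 159, 5)


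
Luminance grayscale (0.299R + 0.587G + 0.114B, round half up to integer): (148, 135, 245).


Gray = 0.299×R + 0.587×G + 0.114×B
Gray = 0.299×148 + 0.587×135 + 0.114×245
Gray = 44.252 + 79.245 + 27.930
Gray = 151.427 → round half up → 151
Gray = 151


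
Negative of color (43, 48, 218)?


Invert: (255-R, 255-G, 255-B)
R: 255-43 = 212
G: 255-48 = 207
B: 255-218 = 37
= RGB(212, 207, 37)


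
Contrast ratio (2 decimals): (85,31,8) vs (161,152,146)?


Linearize each sRGB channel c=v/255: c/12.92 if c ≤ 0.04045 else ((c+0.055)/1.055)^2.4
L = 0.2126×R_lin + 0.7152×G_lin + 0.0722×B_lin
Color 1 (85,31,8):
  R=85: 85/255≈0.3333 > 0.04045 → ((0.3333+0.055)/1.055)^2.4 ≈ 0.09084
  G=31: 31/255≈0.1216 > 0.04045 → ((0.1216+0.055)/1.055)^2.4 ≈ 0.01370
  B=8: 8/255≈0.0314 ≤ 0.04045 → 0.0314/12.92 ≈ 0.00243
  L1 = 0.2126×0.09084 + 0.7152×0.01370 + 0.0722×0.00243 ≈ 0.02929
Color 2 (161,152,146):
  R=161: 161/255≈0.6314 > 0.04045 → ((0.6314+0.055)/1.055)^2.4 ≈ 0.35640
  G=152: 152/255≈0.5961 > 0.04045 → ((0.5961+0.055)/1.055)^2.4 ≈ 0.31399
  B=146: 146/255≈0.5725 > 0.04045 → ((0.5725+0.055)/1.055)^2.4 ≈ 0.28744
  L2 = 0.2126×0.35640 + 0.7152×0.31399 + 0.0722×0.28744 ≈ 0.32109
Lighter = 0.32109, Darker = 0.02929
Ratio = (L_lighter + 0.05) / (L_darker + 0.05)
Ratio = (0.32109 + 0.05) / (0.02929 + 0.05) = 0.37109 / 0.07929 ≈ 4.6803
Ratio ≈ 4.68:1


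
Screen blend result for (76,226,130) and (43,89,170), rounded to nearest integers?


Screen: C = 255 - (255-A)×(255-B)/255, rounded to nearest integer
R: 255 - (255-76)×(255-43)/255 = 255 - 37948/255 ≈ 255 - 148.816 = 106.184 → 106
G: 255 - (255-226)×(255-89)/255 = 255 - 4814/255 ≈ 255 - 18.878 = 236.122 → 236
B: 255 - (255-130)×(255-170)/255 = 255 - 10625/255 ≈ 255 - 41.667 = 213.333 → 213
= RGB(106, 236, 213)


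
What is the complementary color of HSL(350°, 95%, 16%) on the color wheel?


Complement = opposite side of color wheel = hue + 180°
H' = (350 + 180) mod 360 = 170°
S and L unchanged.
= HSL(170°, 95%, 16%)


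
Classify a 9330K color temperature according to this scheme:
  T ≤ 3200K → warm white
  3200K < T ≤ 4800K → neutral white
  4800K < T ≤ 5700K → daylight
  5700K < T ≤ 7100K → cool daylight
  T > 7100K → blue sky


Temperature: 9330K
9330K > 7100K → blue sky
Classification: blue sky


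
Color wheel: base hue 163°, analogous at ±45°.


Base hue: 163°
Left analog: (163 - 45) mod 360 = 118°
Right analog: (163 + 45) mod 360 = 208°
Analogous hues = 118° and 208°


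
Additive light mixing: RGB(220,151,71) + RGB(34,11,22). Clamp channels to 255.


Additive: each channel = min(255, C₁+C₂)
R: 220+34 = 254 → 254
G: 151+11 = 162 → 162
B: 71+22 = 93 → 93
= RGB(254, 162, 93)
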